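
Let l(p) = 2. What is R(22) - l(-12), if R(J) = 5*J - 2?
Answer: 106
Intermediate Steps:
R(J) = -2 + 5*J
R(22) - l(-12) = (-2 + 5*22) - 1*2 = (-2 + 110) - 2 = 108 - 2 = 106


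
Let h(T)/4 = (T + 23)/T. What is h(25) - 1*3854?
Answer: -96158/25 ≈ -3846.3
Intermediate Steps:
h(T) = 4*(23 + T)/T (h(T) = 4*((T + 23)/T) = 4*((23 + T)/T) = 4*(23 + T)/T)
h(25) - 1*3854 = (4 + 92/25) - 1*3854 = (4 + 92*(1/25)) - 3854 = (4 + 92/25) - 3854 = 192/25 - 3854 = -96158/25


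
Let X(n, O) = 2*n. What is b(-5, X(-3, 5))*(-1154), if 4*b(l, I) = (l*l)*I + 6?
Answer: 41544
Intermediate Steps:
b(l, I) = 3/2 + I*l²/4 (b(l, I) = ((l*l)*I + 6)/4 = (l²*I + 6)/4 = (I*l² + 6)/4 = (6 + I*l²)/4 = 3/2 + I*l²/4)
b(-5, X(-3, 5))*(-1154) = (3/2 + (¼)*(2*(-3))*(-5)²)*(-1154) = (3/2 + (¼)*(-6)*25)*(-1154) = (3/2 - 75/2)*(-1154) = -36*(-1154) = 41544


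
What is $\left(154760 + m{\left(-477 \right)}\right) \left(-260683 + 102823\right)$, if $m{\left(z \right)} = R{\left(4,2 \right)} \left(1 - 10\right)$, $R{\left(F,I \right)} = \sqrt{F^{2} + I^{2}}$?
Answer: $-24430413600 + 2841480 \sqrt{5} \approx -2.4424 \cdot 10^{10}$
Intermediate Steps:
$m{\left(z \right)} = - 18 \sqrt{5}$ ($m{\left(z \right)} = \sqrt{4^{2} + 2^{2}} \left(1 - 10\right) = \sqrt{16 + 4} \left(-9\right) = \sqrt{20} \left(-9\right) = 2 \sqrt{5} \left(-9\right) = - 18 \sqrt{5}$)
$\left(154760 + m{\left(-477 \right)}\right) \left(-260683 + 102823\right) = \left(154760 - 18 \sqrt{5}\right) \left(-260683 + 102823\right) = \left(154760 - 18 \sqrt{5}\right) \left(-157860\right) = -24430413600 + 2841480 \sqrt{5}$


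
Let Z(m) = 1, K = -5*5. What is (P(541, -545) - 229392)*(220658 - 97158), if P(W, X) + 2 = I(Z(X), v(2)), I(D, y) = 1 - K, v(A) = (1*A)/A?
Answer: -28326948000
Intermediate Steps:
K = -25
v(A) = 1 (v(A) = A/A = 1)
I(D, y) = 26 (I(D, y) = 1 - 1*(-25) = 1 + 25 = 26)
P(W, X) = 24 (P(W, X) = -2 + 26 = 24)
(P(541, -545) - 229392)*(220658 - 97158) = (24 - 229392)*(220658 - 97158) = -229368*123500 = -28326948000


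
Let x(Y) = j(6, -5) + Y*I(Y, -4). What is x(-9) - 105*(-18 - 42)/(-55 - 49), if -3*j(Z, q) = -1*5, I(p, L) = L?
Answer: -1787/78 ≈ -22.910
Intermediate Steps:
j(Z, q) = 5/3 (j(Z, q) = -(-1)*5/3 = -1/3*(-5) = 5/3)
x(Y) = 5/3 - 4*Y (x(Y) = 5/3 + Y*(-4) = 5/3 - 4*Y)
x(-9) - 105*(-18 - 42)/(-55 - 49) = (5/3 - 4*(-9)) - 105*(-18 - 42)/(-55 - 49) = (5/3 + 36) - (-6300)/(-104) = 113/3 - (-6300)*(-1)/104 = 113/3 - 105*15/26 = 113/3 - 1575/26 = -1787/78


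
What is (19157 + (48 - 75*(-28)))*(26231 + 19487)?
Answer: 974021990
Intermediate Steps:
(19157 + (48 - 75*(-28)))*(26231 + 19487) = (19157 + (48 + 2100))*45718 = (19157 + 2148)*45718 = 21305*45718 = 974021990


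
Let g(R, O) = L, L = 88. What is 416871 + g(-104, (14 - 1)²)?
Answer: 416959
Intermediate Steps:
g(R, O) = 88
416871 + g(-104, (14 - 1)²) = 416871 + 88 = 416959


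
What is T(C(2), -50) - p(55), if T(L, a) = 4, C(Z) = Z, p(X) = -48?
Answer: 52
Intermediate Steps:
T(C(2), -50) - p(55) = 4 - 1*(-48) = 4 + 48 = 52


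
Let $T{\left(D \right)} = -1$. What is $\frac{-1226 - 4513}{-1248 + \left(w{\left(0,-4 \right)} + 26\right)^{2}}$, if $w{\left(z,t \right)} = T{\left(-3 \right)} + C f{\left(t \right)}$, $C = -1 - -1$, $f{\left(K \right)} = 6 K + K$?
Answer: $\frac{5739}{623} \approx 9.2119$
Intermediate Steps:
$f{\left(K \right)} = 7 K$
$C = 0$ ($C = -1 + 1 = 0$)
$w{\left(z,t \right)} = -1$ ($w{\left(z,t \right)} = -1 + 0 \cdot 7 t = -1 + 0 = -1$)
$\frac{-1226 - 4513}{-1248 + \left(w{\left(0,-4 \right)} + 26\right)^{2}} = \frac{-1226 - 4513}{-1248 + \left(-1 + 26\right)^{2}} = - \frac{5739}{-1248 + 25^{2}} = - \frac{5739}{-1248 + 625} = - \frac{5739}{-623} = \left(-5739\right) \left(- \frac{1}{623}\right) = \frac{5739}{623}$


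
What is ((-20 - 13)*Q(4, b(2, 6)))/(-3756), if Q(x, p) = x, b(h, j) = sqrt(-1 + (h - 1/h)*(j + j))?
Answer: 11/313 ≈ 0.035144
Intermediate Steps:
b(h, j) = sqrt(-1 + 2*j*(h - 1/h)) (b(h, j) = sqrt(-1 + (h - 1/h)*(2*j)) = sqrt(-1 + 2*j*(h - 1/h)))
((-20 - 13)*Q(4, b(2, 6)))/(-3756) = ((-20 - 13)*4)/(-3756) = -33*4*(-1/3756) = -132*(-1/3756) = 11/313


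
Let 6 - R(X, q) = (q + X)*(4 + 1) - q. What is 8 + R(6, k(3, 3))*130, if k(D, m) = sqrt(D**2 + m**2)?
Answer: -3112 - 1560*sqrt(2) ≈ -5318.2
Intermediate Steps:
R(X, q) = 6 - 5*X - 4*q (R(X, q) = 6 - ((q + X)*(4 + 1) - q) = 6 - ((X + q)*5 - q) = 6 - ((5*X + 5*q) - q) = 6 - (4*q + 5*X) = 6 + (-5*X - 4*q) = 6 - 5*X - 4*q)
8 + R(6, k(3, 3))*130 = 8 + (6 - 5*6 - 4*sqrt(3**2 + 3**2))*130 = 8 + (6 - 30 - 4*sqrt(9 + 9))*130 = 8 + (6 - 30 - 12*sqrt(2))*130 = 8 + (-24 - 12*sqrt(2))*130 = 8 + (-3120 - 1560*sqrt(2)) = -3112 - 1560*sqrt(2)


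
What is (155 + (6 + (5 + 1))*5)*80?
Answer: 17200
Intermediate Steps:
(155 + (6 + (5 + 1))*5)*80 = (155 + (6 + 6)*5)*80 = (155 + 12*5)*80 = (155 + 60)*80 = 215*80 = 17200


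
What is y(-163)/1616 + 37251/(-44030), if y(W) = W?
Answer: -33687253/35576240 ≈ -0.94690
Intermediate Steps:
y(-163)/1616 + 37251/(-44030) = -163/1616 + 37251/(-44030) = -163*1/1616 + 37251*(-1/44030) = -163/1616 - 37251/44030 = -33687253/35576240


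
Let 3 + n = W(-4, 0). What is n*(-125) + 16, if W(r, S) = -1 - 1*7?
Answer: 1391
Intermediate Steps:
W(r, S) = -8 (W(r, S) = -1 - 7 = -8)
n = -11 (n = -3 - 8 = -11)
n*(-125) + 16 = -11*(-125) + 16 = 1375 + 16 = 1391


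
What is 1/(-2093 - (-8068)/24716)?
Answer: -6179/12930630 ≈ -0.00047786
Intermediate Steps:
1/(-2093 - (-8068)/24716) = 1/(-2093 - 1*(-2017/6179)) = 1/(-2093 + 2017/6179) = 1/(-12930630/6179) = -6179/12930630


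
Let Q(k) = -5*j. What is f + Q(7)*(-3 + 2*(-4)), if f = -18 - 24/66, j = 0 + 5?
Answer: 2823/11 ≈ 256.64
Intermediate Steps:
j = 5
Q(k) = -25 (Q(k) = -5*5 = -25)
f = -202/11 (f = -18 - 24/66 = -18 - 1*4/11 = -18 - 4/11 = -202/11 ≈ -18.364)
f + Q(7)*(-3 + 2*(-4)) = -202/11 - 25*(-3 + 2*(-4)) = -202/11 - 25*(-3 - 8) = -202/11 - 25*(-11) = -202/11 + 275 = 2823/11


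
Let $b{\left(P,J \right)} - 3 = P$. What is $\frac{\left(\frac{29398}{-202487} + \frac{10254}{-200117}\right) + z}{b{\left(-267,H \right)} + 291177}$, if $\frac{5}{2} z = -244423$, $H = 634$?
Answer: $- \frac{6602871012475518}{19646853566623045} \approx -0.33608$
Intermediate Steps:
$b{\left(P,J \right)} = 3 + P$
$z = - \frac{488846}{5}$ ($z = \frac{2}{5} \left(-244423\right) = - \frac{488846}{5} \approx -97769.0$)
$\frac{\left(\frac{29398}{-202487} + \frac{10254}{-200117}\right) + z}{b{\left(-267,H \right)} + 291177} = \frac{\left(\frac{29398}{-202487} + \frac{10254}{-200117}\right) - \frac{488846}{5}}{\left(3 - 267\right) + 291177} = \frac{\left(29398 \left(- \frac{1}{202487}\right) + 10254 \left(- \frac{1}{200117}\right)\right) - \frac{488846}{5}}{-264 + 291177} = \frac{\left(- \frac{29398}{202487} - \frac{10254}{200117}\right) - \frac{488846}{5}}{290913} = \left(- \frac{7959341264}{40521090979} - \frac{488846}{5}\right) \frac{1}{290913} = \left(- \frac{19808613037426554}{202605454895}\right) \frac{1}{290913} = - \frac{6602871012475518}{19646853566623045}$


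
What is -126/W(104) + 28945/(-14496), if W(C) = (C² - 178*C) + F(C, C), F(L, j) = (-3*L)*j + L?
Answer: -20663059/10364640 ≈ -1.9936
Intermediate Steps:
F(L, j) = L - 3*L*j (F(L, j) = -3*L*j + L = L - 3*L*j)
W(C) = C² - 178*C + C*(1 - 3*C) (W(C) = (C² - 178*C) + C*(1 - 3*C) = C² - 178*C + C*(1 - 3*C))
-126/W(104) + 28945/(-14496) = -126*1/(104*(-177 - 2*104)) + 28945/(-14496) = -126*1/(104*(-177 - 208)) + 28945*(-1/14496) = -126/(104*(-385)) - 28945/14496 = -126/(-40040) - 28945/14496 = -126*(-1/40040) - 28945/14496 = 9/2860 - 28945/14496 = -20663059/10364640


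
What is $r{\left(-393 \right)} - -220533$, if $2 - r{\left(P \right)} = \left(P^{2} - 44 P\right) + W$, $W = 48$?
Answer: $48746$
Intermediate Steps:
$r{\left(P \right)} = -46 - P^{2} + 44 P$ ($r{\left(P \right)} = 2 - \left(\left(P^{2} - 44 P\right) + 48\right) = 2 - \left(48 + P^{2} - 44 P\right) = -46 - P^{2} + 44 P$)
$r{\left(-393 \right)} - -220533 = \left(-46 - \left(-393\right)^{2} + 44 \left(-393\right)\right) - -220533 = \left(-46 - 154449 - 17292\right) + 220533 = -171787 + 220533 = 48746$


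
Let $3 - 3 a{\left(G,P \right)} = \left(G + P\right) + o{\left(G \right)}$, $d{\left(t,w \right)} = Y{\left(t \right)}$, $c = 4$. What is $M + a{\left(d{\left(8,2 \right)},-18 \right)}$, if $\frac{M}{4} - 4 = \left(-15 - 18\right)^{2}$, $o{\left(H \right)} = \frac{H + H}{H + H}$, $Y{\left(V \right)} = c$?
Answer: $\frac{13132}{3} \approx 4377.3$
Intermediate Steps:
$Y{\left(V \right)} = 4$
$o{\left(H \right)} = 1$ ($o{\left(H \right)} = \frac{2 H}{2 H} = 2 H \frac{1}{2 H} = 1$)
$M = 4372$ ($M = 16 + 4 \left(-15 - 18\right)^{2} = 16 + 4 \left(-33\right)^{2} = 16 + 4 \cdot 1089 = 16 + 4356 = 4372$)
$d{\left(t,w \right)} = 4$
$a{\left(G,P \right)} = \frac{2}{3} - \frac{G}{3} - \frac{P}{3}$ ($a{\left(G,P \right)} = 1 - \frac{\left(G + P\right) + 1}{3} = 1 - \frac{1 + G + P}{3} = 1 - \left(\frac{1}{3} + \frac{G}{3} + \frac{P}{3}\right) = \frac{2}{3} - \frac{G}{3} - \frac{P}{3}$)
$M + a{\left(d{\left(8,2 \right)},-18 \right)} = 4372 - - \frac{16}{3} = 4372 + \left(\frac{2}{3} - \frac{4}{3} + 6\right) = 4372 + \frac{16}{3} = \frac{13132}{3}$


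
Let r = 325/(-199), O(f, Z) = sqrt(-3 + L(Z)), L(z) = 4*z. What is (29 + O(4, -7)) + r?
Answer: 5446/199 + I*sqrt(31) ≈ 27.367 + 5.5678*I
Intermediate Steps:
O(f, Z) = sqrt(-3 + 4*Z)
r = -325/199 (r = 325*(-1/199) = -325/199 ≈ -1.6332)
(29 + O(4, -7)) + r = (29 + sqrt(-3 + 4*(-7))) - 325/199 = (29 + sqrt(-3 - 28)) - 325/199 = (29 + sqrt(-31)) - 325/199 = (29 + I*sqrt(31)) - 325/199 = 5446/199 + I*sqrt(31)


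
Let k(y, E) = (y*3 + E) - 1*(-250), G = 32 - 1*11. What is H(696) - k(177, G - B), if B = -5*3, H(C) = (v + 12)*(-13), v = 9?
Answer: -1090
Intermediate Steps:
G = 21 (G = 32 - 11 = 21)
H(C) = -273 (H(C) = (9 + 12)*(-13) = 21*(-13) = -273)
B = -15
k(y, E) = 250 + E + 3*y (k(y, E) = (3*y + E) + 250 = (E + 3*y) + 250 = 250 + E + 3*y)
H(696) - k(177, G - B) = -273 - (250 + (21 - 1*(-15)) + 3*177) = -273 - (250 + (21 + 15) + 531) = -273 - (250 + 36 + 531) = -273 - 1*817 = -273 - 817 = -1090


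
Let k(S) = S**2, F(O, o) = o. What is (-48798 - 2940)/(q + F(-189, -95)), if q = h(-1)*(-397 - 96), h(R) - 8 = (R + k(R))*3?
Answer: 51738/4039 ≈ 12.810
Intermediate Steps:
h(R) = 8 + 3*R + 3*R**2 (h(R) = 8 + (R + R**2)*3 = 8 + (3*R + 3*R**2) = 8 + 3*R + 3*R**2)
q = -3944 (q = (8 + 3*(-1) + 3*(-1)**2)*(-397 - 96) = (8 - 3 + 3*1)*(-493) = (8 - 3 + 3)*(-493) = 8*(-493) = -3944)
(-48798 - 2940)/(q + F(-189, -95)) = (-48798 - 2940)/(-3944 - 95) = -51738/(-4039) = -51738*(-1/4039) = 51738/4039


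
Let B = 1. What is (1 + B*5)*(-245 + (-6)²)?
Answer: -1254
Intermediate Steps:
(1 + B*5)*(-245 + (-6)²) = (1 + 1*5)*(-245 + (-6)²) = (1 + 5)*(-245 + 36) = 6*(-209) = -1254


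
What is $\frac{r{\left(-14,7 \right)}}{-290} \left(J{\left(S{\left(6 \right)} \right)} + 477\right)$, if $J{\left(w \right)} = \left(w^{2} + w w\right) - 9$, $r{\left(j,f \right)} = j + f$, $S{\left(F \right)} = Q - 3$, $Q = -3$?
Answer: $\frac{378}{29} \approx 13.034$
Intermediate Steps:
$S{\left(F \right)} = -6$ ($S{\left(F \right)} = -3 - 3 = -6$)
$r{\left(j,f \right)} = f + j$
$J{\left(w \right)} = -9 + 2 w^{2}$ ($J{\left(w \right)} = \left(w^{2} + w^{2}\right) - 9 = 2 w^{2} - 9 = -9 + 2 w^{2}$)
$\frac{r{\left(-14,7 \right)}}{-290} \left(J{\left(S{\left(6 \right)} \right)} + 477\right) = \frac{7 - 14}{-290} \left(\left(-9 + 2 \left(-6\right)^{2}\right) + 477\right) = \left(-7\right) \left(- \frac{1}{290}\right) \left(\left(-9 + 2 \cdot 36\right) + 477\right) = \frac{7 \left(\left(-9 + 72\right) + 477\right)}{290} = \frac{7 \left(63 + 477\right)}{290} = \frac{7}{290} \cdot 540 = \frac{378}{29}$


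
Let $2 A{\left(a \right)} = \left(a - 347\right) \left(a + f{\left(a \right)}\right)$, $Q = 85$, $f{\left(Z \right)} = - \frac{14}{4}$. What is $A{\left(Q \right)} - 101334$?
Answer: $- \frac{224021}{2} \approx -1.1201 \cdot 10^{5}$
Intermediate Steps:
$f{\left(Z \right)} = - \frac{7}{2}$ ($f{\left(Z \right)} = \left(-14\right) \frac{1}{4} = - \frac{7}{2}$)
$A{\left(a \right)} = \frac{\left(-347 + a\right) \left(- \frac{7}{2} + a\right)}{2}$ ($A{\left(a \right)} = \frac{\left(a - 347\right) \left(a - \frac{7}{2}\right)}{2} = \frac{\left(-347 + a\right) \left(- \frac{7}{2} + a\right)}{2}$)
$A{\left(Q \right)} - 101334 = \left(\frac{2429}{4} + \frac{85^{2}}{2} - \frac{59585}{4}\right) - 101334 = \left(\frac{2429}{4} + \frac{1}{2} \cdot 7225 - \frac{59585}{4}\right) - 101334 = \left(\frac{2429}{4} + \frac{7225}{2} - \frac{59585}{4}\right) - 101334 = - \frac{21353}{2} - 101334 = - \frac{224021}{2}$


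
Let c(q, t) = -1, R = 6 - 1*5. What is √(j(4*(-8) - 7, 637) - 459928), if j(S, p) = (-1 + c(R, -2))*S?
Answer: 5*I*√18394 ≈ 678.12*I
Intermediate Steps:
R = 1 (R = 6 - 5 = 1)
j(S, p) = -2*S (j(S, p) = (-1 - 1)*S = -2*S)
√(j(4*(-8) - 7, 637) - 459928) = √(-2*(4*(-8) - 7) - 459928) = √(-2*(-32 - 7) - 459928) = √(-2*(-39) - 459928) = √(78 - 459928) = √(-459850) = 5*I*√18394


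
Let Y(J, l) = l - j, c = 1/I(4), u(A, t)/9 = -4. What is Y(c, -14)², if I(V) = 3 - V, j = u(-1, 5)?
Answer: 484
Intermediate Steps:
u(A, t) = -36 (u(A, t) = 9*(-4) = -36)
j = -36
c = -1 (c = 1/(3 - 1*4) = 1/(3 - 4) = 1/(-1) = -1)
Y(J, l) = 36 + l (Y(J, l) = l - 1*(-36) = l + 36 = 36 + l)
Y(c, -14)² = (36 - 14)² = 22² = 484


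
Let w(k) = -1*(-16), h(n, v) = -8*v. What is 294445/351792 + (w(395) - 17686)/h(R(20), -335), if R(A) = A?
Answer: -135676301/23570064 ≈ -5.7563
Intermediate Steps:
w(k) = 16
294445/351792 + (w(395) - 17686)/h(R(20), -335) = 294445/351792 + (16 - 17686)/((-8*(-335))) = 294445*(1/351792) - 17670/2680 = 294445/351792 - 17670*1/2680 = 294445/351792 - 1767/268 = -135676301/23570064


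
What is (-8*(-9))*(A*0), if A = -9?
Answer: 0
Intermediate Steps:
(-8*(-9))*(A*0) = (-8*(-9))*(-9*0) = 72*0 = 0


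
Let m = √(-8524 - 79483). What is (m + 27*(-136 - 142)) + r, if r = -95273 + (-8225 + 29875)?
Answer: -81129 + I*√88007 ≈ -81129.0 + 296.66*I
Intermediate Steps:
m = I*√88007 (m = √(-88007) = I*√88007 ≈ 296.66*I)
r = -73623 (r = -95273 + 21650 = -73623)
(m + 27*(-136 - 142)) + r = (I*√88007 + 27*(-136 - 142)) - 73623 = (I*√88007 + 27*(-278)) - 73623 = (I*√88007 - 7506) - 73623 = (-7506 + I*√88007) - 73623 = -81129 + I*√88007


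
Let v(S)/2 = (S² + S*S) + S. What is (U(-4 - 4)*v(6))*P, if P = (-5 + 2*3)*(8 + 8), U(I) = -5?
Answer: -12480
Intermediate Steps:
P = 16 (P = (-5 + 6)*16 = 1*16 = 16)
v(S) = 2*S + 4*S² (v(S) = 2*((S² + S*S) + S) = 2*((S² + S²) + S) = 2*(2*S² + S) = 2*(S + 2*S²) = 2*S + 4*S²)
(U(-4 - 4)*v(6))*P = -10*6*(1 + 2*6)*16 = -10*6*(1 + 12)*16 = -10*6*13*16 = -5*156*16 = -780*16 = -12480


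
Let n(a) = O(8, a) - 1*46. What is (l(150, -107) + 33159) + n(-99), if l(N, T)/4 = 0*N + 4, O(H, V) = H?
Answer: 33137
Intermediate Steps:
l(N, T) = 16 (l(N, T) = 4*(0*N + 4) = 4*(0 + 4) = 4*4 = 16)
n(a) = -38 (n(a) = 8 - 1*46 = 8 - 46 = -38)
(l(150, -107) + 33159) + n(-99) = (16 + 33159) - 38 = 33175 - 38 = 33137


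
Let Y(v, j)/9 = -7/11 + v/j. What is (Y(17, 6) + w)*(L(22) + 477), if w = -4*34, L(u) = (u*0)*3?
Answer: -1219689/22 ≈ -55440.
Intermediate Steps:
Y(v, j) = -63/11 + 9*v/j (Y(v, j) = 9*(-7/11 + v/j) = -63/11 + 9*v/j)
L(u) = 0 (L(u) = 0*3 = 0)
w = -136
(Y(17, 6) + w)*(L(22) + 477) = ((-63/11 + 9*17/6) - 136)*(0 + 477) = ((-63/11 + 9*17*(⅙)) - 136)*477 = ((-63/11 + 51/2) - 136)*477 = (435/22 - 136)*477 = -2557/22*477 = -1219689/22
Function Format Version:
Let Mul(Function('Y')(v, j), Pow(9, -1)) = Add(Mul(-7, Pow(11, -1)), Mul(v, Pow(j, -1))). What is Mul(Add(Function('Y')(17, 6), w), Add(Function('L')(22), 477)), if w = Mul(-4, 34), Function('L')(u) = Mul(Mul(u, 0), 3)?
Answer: Rational(-1219689, 22) ≈ -55440.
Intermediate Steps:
Function('Y')(v, j) = Add(Rational(-63, 11), Mul(9, v, Pow(j, -1))) (Function('Y')(v, j) = Mul(9, Add(Mul(-7, Pow(11, -1)), Mul(v, Pow(j, -1)))) = Mul(9, Add(Mul(-7, Rational(1, 11)), Mul(v, Pow(j, -1)))) = Mul(9, Add(Rational(-7, 11), Mul(v, Pow(j, -1)))) = Add(Rational(-63, 11), Mul(9, v, Pow(j, -1))))
Function('L')(u) = 0 (Function('L')(u) = Mul(0, 3) = 0)
w = -136
Mul(Add(Function('Y')(17, 6), w), Add(Function('L')(22), 477)) = Mul(Add(Add(Rational(-63, 11), Mul(9, 17, Pow(6, -1))), -136), Add(0, 477)) = Mul(Add(Add(Rational(-63, 11), Mul(9, 17, Rational(1, 6))), -136), 477) = Mul(Add(Add(Rational(-63, 11), Rational(51, 2)), -136), 477) = Mul(Add(Rational(435, 22), -136), 477) = Mul(Rational(-2557, 22), 477) = Rational(-1219689, 22)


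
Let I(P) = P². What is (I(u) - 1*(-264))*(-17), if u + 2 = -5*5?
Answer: -16881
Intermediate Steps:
u = -27 (u = -2 - 5*5 = -2 - 25 = -27)
(I(u) - 1*(-264))*(-17) = ((-27)² - 1*(-264))*(-17) = (729 + 264)*(-17) = 993*(-17) = -16881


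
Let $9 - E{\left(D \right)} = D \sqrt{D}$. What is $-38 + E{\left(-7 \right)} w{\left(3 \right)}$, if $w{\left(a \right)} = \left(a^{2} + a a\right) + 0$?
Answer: $124 + 126 i \sqrt{7} \approx 124.0 + 333.36 i$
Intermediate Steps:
$E{\left(D \right)} = 9 - D^{\frac{3}{2}}$ ($E{\left(D \right)} = 9 - D \sqrt{D} = 9 - D^{\frac{3}{2}}$)
$w{\left(a \right)} = 2 a^{2}$ ($w{\left(a \right)} = \left(a^{2} + a^{2}\right) + 0 = 2 a^{2} + 0 = 2 a^{2}$)
$-38 + E{\left(-7 \right)} w{\left(3 \right)} = -38 + \left(9 - \left(-7\right)^{\frac{3}{2}}\right) 2 \cdot 3^{2} = -38 + \left(9 - - 7 i \sqrt{7}\right) 2 \cdot 9 = -38 + \left(9 + 7 i \sqrt{7}\right) 18 = -38 + \left(162 + 126 i \sqrt{7}\right) = 124 + 126 i \sqrt{7}$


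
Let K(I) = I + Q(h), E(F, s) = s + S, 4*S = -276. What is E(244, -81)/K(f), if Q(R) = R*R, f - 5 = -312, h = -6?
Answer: 150/271 ≈ 0.55351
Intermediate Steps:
f = -307 (f = 5 - 312 = -307)
Q(R) = R²
S = -69 (S = (¼)*(-276) = -69)
E(F, s) = -69 + s (E(F, s) = s - 69 = -69 + s)
K(I) = 36 + I (K(I) = I + (-6)² = I + 36 = 36 + I)
E(244, -81)/K(f) = (-69 - 81)/(36 - 307) = -150/(-271) = -150*(-1/271) = 150/271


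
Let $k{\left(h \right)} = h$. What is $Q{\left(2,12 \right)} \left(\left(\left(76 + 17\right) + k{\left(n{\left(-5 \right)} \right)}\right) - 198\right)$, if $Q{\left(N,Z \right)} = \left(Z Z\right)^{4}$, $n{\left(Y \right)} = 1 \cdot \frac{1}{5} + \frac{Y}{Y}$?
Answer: $- \frac{223160500224}{5} \approx -4.4632 \cdot 10^{10}$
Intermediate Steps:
$n{\left(Y \right)} = \frac{6}{5}$ ($n{\left(Y \right)} = 1 \cdot \frac{1}{5} + 1 = \frac{1}{5} + 1 = \frac{6}{5}$)
$Q{\left(N,Z \right)} = Z^{8}$ ($Q{\left(N,Z \right)} = \left(Z^{2}\right)^{4} = Z^{8}$)
$Q{\left(2,12 \right)} \left(\left(\left(76 + 17\right) + k{\left(n{\left(-5 \right)} \right)}\right) - 198\right) = 12^{8} \left(\left(\left(76 + 17\right) + \frac{6}{5}\right) - 198\right) = 429981696 \left(\left(93 + \frac{6}{5}\right) - 198\right) = 429981696 \left(\frac{471}{5} - 198\right) = 429981696 \left(- \frac{519}{5}\right) = - \frac{223160500224}{5}$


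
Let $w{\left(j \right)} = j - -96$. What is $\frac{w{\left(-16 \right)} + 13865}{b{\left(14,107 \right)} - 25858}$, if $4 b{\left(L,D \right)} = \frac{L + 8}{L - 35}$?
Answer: $- \frac{585690}{1086047} \approx -0.53929$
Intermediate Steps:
$w{\left(j \right)} = 96 + j$ ($w{\left(j \right)} = j + 96 = 96 + j$)
$b{\left(L,D \right)} = \frac{8 + L}{4 \left(-35 + L\right)}$ ($b{\left(L,D \right)} = \frac{\left(L + 8\right) \frac{1}{L - 35}}{4} = \frac{\left(8 + L\right) \frac{1}{-35 + L}}{4} = \frac{\frac{1}{-35 + L} \left(8 + L\right)}{4} = \frac{8 + L}{4 \left(-35 + L\right)}$)
$\frac{w{\left(-16 \right)} + 13865}{b{\left(14,107 \right)} - 25858} = \frac{\left(96 - 16\right) + 13865}{\frac{8 + 14}{4 \left(-35 + 14\right)} - 25858} = \frac{80 + 13865}{\frac{1}{4} \frac{1}{-21} \cdot 22 - 25858} = \frac{13945}{\frac{1}{4} \left(- \frac{1}{21}\right) 22 - 25858} = \frac{13945}{- \frac{11}{42} - 25858} = \frac{13945}{- \frac{1086047}{42}} = 13945 \left(- \frac{42}{1086047}\right) = - \frac{585690}{1086047}$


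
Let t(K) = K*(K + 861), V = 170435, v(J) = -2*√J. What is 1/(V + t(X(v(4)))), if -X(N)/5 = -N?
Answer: 1/153615 ≈ 6.5098e-6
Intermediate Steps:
X(N) = 5*N (X(N) = -(-5)*N = 5*N)
t(K) = K*(861 + K)
1/(V + t(X(v(4)))) = 1/(170435 + (5*(-2*√4))*(861 + 5*(-2*√4))) = 1/(170435 + (5*(-2*2))*(861 + 5*(-2*2))) = 1/(170435 + (5*(-4))*(861 + 5*(-4))) = 1/(170435 - 20*(861 - 20)) = 1/(170435 - 20*841) = 1/(170435 - 16820) = 1/153615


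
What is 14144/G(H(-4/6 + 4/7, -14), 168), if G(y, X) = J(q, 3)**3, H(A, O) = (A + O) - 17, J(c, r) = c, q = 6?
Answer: 1768/27 ≈ 65.481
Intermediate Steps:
H(A, O) = -17 + A + O
G(y, X) = 216 (G(y, X) = 6**3 = 216)
14144/G(H(-4/6 + 4/7, -14), 168) = 14144/216 = 14144*(1/216) = 1768/27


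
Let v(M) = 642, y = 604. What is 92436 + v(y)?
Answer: 93078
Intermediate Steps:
92436 + v(y) = 92436 + 642 = 93078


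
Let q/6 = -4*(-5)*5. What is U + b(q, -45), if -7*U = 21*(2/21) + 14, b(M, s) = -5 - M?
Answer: -4251/7 ≈ -607.29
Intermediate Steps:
q = 600 (q = 6*(-4*(-5)*5) = 6*(20*5) = 6*100 = 600)
U = -16/7 (U = -(21*(2/21) + 14)/7 = -(2 + 14)/7 = -⅐*16 = -16/7 ≈ -2.2857)
U + b(q, -45) = -16/7 + (-5 - 1*600) = -16/7 + (-5 - 600) = -16/7 - 605 = -4251/7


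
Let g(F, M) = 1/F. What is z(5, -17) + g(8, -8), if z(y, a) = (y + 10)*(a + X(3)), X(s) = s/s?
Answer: -1919/8 ≈ -239.88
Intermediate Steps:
g(F, M) = 1/F
X(s) = 1
z(y, a) = (1 + a)*(10 + y) (z(y, a) = (y + 10)*(a + 1) = (10 + y)*(1 + a) = (1 + a)*(10 + y))
z(5, -17) + g(8, -8) = (10 + 5 + 10*(-17) - 17*5) + 1/8 = (10 + 5 - 170 - 85) + ⅛ = -240 + ⅛ = -1919/8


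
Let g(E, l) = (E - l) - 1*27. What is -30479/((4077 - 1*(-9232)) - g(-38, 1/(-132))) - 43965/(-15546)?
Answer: 5023085889/9148131794 ≈ 0.54908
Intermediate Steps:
g(E, l) = -27 + E - l (g(E, l) = (E - l) - 27 = -27 + E - l)
-30479/((4077 - 1*(-9232)) - g(-38, 1/(-132))) - 43965/(-15546) = -30479/((4077 - 1*(-9232)) - (-27 - 38 - 1/(-132))) - 43965/(-15546) = -30479/((4077 + 9232) - (-27 - 38 - 1*(-1/132))) - 43965*(-1/15546) = -30479/(13309 - (-27 - 38 + 1/132)) + 14655/5182 = -30479/(13309 - 1*(-8579/132)) + 14655/5182 = -30479/(13309 + 8579/132) + 14655/5182 = -30479/1765367/132 + 14655/5182 = -30479*132/1765367 + 14655/5182 = -4023228/1765367 + 14655/5182 = 5023085889/9148131794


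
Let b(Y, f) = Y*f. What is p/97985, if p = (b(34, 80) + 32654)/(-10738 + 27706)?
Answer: 17687/831304740 ≈ 2.1276e-5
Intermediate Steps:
p = 17687/8484 (p = (34*80 + 32654)/(-10738 + 27706) = (2720 + 32654)/16968 = 35374*(1/16968) = 17687/8484 ≈ 2.0847)
p/97985 = (17687/8484)/97985 = (17687/8484)*(1/97985) = 17687/831304740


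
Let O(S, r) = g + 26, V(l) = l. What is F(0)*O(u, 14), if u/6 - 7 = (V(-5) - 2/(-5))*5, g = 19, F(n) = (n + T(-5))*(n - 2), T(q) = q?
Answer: 450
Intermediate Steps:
F(n) = (-5 + n)*(-2 + n) (F(n) = (n - 5)*(n - 2) = (-5 + n)*(-2 + n))
u = -96 (u = 42 + 6*((-5 - 2/(-5))*5) = 42 + 6*((-5 - 2*(-⅕))*5) = 42 + 6*((-5 + ⅖)*5) = 42 + 6*(-23/5*5) = 42 + 6*(-23) = 42 - 138 = -96)
O(S, r) = 45 (O(S, r) = 19 + 26 = 45)
F(0)*O(u, 14) = (10 + 0² - 7*0)*45 = (10 + 0 + 0)*45 = 10*45 = 450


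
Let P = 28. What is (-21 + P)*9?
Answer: 63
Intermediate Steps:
(-21 + P)*9 = (-21 + 28)*9 = 7*9 = 63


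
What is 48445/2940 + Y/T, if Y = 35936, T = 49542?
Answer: 27841267/1618372 ≈ 17.203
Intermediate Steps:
48445/2940 + Y/T = 48445/2940 + 35936/49542 = 48445*(1/2940) + 35936*(1/49542) = 9689/588 + 17968/24771 = 27841267/1618372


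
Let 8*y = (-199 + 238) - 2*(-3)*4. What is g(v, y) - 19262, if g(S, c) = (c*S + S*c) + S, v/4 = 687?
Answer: 26767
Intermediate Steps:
v = 2748 (v = 4*687 = 2748)
y = 63/8 (y = ((-199 + 238) - 2*(-3)*4)/8 = (39 + 6*4)/8 = (39 + 24)/8 = (1/8)*63 = 63/8 ≈ 7.8750)
g(S, c) = S + 2*S*c (g(S, c) = (S*c + S*c) + S = 2*S*c + S = S + 2*S*c)
g(v, y) - 19262 = 2748*(1 + 2*(63/8)) - 19262 = 2748*(1 + 63/4) - 19262 = 2748*(67/4) - 19262 = 46029 - 19262 = 26767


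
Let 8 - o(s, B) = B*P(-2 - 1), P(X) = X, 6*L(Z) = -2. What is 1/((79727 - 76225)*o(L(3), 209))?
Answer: 1/2223770 ≈ 4.4969e-7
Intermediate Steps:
L(Z) = -⅓ (L(Z) = (⅙)*(-2) = -⅓)
o(s, B) = 8 + 3*B (o(s, B) = 8 - B*(-2 - 1) = 8 - B*(-3) = 8 - (-3)*B = 8 + 3*B)
1/((79727 - 76225)*o(L(3), 209)) = 1/((79727 - 76225)*(8 + 3*209)) = 1/(3502*(8 + 627)) = (1/3502)/635 = (1/3502)*(1/635) = 1/2223770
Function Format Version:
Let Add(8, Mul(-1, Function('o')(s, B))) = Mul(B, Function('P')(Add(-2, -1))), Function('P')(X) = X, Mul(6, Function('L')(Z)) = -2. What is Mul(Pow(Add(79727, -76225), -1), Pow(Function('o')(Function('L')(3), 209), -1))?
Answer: Rational(1, 2223770) ≈ 4.4969e-7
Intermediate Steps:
Function('L')(Z) = Rational(-1, 3) (Function('L')(Z) = Mul(Rational(1, 6), -2) = Rational(-1, 3))
Function('o')(s, B) = Add(8, Mul(3, B)) (Function('o')(s, B) = Add(8, Mul(-1, Mul(B, Add(-2, -1)))) = Add(8, Mul(-1, Mul(B, -3))) = Add(8, Mul(-1, Mul(-3, B))) = Add(8, Mul(3, B)))
Mul(Pow(Add(79727, -76225), -1), Pow(Function('o')(Function('L')(3), 209), -1)) = Mul(Pow(Add(79727, -76225), -1), Pow(Add(8, Mul(3, 209)), -1)) = Mul(Pow(3502, -1), Pow(Add(8, 627), -1)) = Mul(Rational(1, 3502), Pow(635, -1)) = Mul(Rational(1, 3502), Rational(1, 635)) = Rational(1, 2223770)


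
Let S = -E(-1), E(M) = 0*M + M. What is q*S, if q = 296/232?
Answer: 37/29 ≈ 1.2759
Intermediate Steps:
q = 37/29 (q = 296*(1/232) = 37/29 ≈ 1.2759)
E(M) = M (E(M) = 0 + M = M)
S = 1 (S = -1*(-1) = 1)
q*S = (37/29)*1 = 37/29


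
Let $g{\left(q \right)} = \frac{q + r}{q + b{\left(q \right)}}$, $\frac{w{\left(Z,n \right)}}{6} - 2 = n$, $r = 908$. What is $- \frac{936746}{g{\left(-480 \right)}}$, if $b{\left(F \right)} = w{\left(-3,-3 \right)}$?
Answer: $\frac{113814639}{107} \approx 1.0637 \cdot 10^{6}$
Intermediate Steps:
$w{\left(Z,n \right)} = 12 + 6 n$
$b{\left(F \right)} = -6$ ($b{\left(F \right)} = 12 + 6 \left(-3\right) = 12 - 18 = -6$)
$g{\left(q \right)} = \frac{908 + q}{-6 + q}$ ($g{\left(q \right)} = \frac{q + 908}{q - 6} = \frac{908 + q}{-6 + q}$)
$- \frac{936746}{g{\left(-480 \right)}} = - \frac{936746}{\frac{1}{-6 - 480} \left(908 - 480\right)} = - \frac{936746}{\frac{1}{-486} \cdot 428} = - \frac{936746}{\left(- \frac{1}{486}\right) 428} = - \frac{936746}{- \frac{214}{243}} = \left(-936746\right) \left(- \frac{243}{214}\right) = \frac{113814639}{107}$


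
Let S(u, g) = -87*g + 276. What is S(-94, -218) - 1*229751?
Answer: -210509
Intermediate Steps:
S(u, g) = 276 - 87*g
S(-94, -218) - 1*229751 = (276 - 87*(-218)) - 1*229751 = (276 + 18966) - 229751 = 19242 - 229751 = -210509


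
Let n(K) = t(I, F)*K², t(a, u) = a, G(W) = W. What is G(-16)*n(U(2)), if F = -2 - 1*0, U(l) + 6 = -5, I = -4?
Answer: 7744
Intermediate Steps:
U(l) = -11 (U(l) = -6 - 5 = -11)
F = -2 (F = -2 + 0 = -2)
n(K) = -4*K²
G(-16)*n(U(2)) = -(-64)*(-11)² = -(-64)*121 = -16*(-484) = 7744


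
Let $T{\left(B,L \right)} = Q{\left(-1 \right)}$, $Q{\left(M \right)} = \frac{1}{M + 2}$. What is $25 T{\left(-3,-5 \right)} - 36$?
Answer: $-11$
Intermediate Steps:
$Q{\left(M \right)} = \frac{1}{2 + M}$
$T{\left(B,L \right)} = 1$ ($T{\left(B,L \right)} = \frac{1}{2 - 1} = 1^{-1} = 1$)
$25 T{\left(-3,-5 \right)} - 36 = 25 \cdot 1 - 36 = 25 - 36 = -11$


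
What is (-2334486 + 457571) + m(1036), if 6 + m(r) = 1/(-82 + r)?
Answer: -1790582633/954 ≈ -1.8769e+6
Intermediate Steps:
m(r) = -6 + 1/(-82 + r)
(-2334486 + 457571) + m(1036) = (-2334486 + 457571) + (493 - 6*1036)/(-82 + 1036) = -1876915 + (493 - 6216)/954 = -1876915 + (1/954)*(-5723) = -1876915 - 5723/954 = -1790582633/954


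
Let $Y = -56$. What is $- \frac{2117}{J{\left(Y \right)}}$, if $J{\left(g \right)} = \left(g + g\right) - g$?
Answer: $\frac{2117}{56} \approx 37.804$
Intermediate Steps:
$J{\left(g \right)} = g$ ($J{\left(g \right)} = 2 g - g = g$)
$- \frac{2117}{J{\left(Y \right)}} = - \frac{2117}{-56} = \left(-2117\right) \left(- \frac{1}{56}\right) = \frac{2117}{56}$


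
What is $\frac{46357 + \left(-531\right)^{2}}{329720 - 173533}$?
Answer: $\frac{328318}{156187} \approx 2.1021$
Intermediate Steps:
$\frac{46357 + \left(-531\right)^{2}}{329720 - 173533} = \frac{46357 + 281961}{156187} = 328318 \cdot \frac{1}{156187} = \frac{328318}{156187}$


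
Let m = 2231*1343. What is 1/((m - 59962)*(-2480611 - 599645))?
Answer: -1/9044466365376 ≈ -1.1056e-13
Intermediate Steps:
m = 2996233
1/((m - 59962)*(-2480611 - 599645)) = 1/((2996233 - 59962)*(-2480611 - 599645)) = 1/(2936271*(-3080256)) = 1/(-9044466365376) = -1/9044466365376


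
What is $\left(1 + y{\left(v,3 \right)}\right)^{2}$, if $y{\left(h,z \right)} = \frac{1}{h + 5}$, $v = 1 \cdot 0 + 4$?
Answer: $\frac{100}{81} \approx 1.2346$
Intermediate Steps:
$v = 4$ ($v = 0 + 4 = 4$)
$y{\left(h,z \right)} = \frac{1}{5 + h}$
$\left(1 + y{\left(v,3 \right)}\right)^{2} = \left(1 + \frac{1}{5 + 4}\right)^{2} = \left(1 + \frac{1}{9}\right)^{2} = \left(\frac{10}{9}\right)^{2} = \frac{100}{81}$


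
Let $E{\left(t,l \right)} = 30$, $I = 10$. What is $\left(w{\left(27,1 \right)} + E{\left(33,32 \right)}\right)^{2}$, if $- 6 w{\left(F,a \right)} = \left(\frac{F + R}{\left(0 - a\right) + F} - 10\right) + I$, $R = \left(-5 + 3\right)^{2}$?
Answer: $\frac{21613201}{24336} \approx 888.12$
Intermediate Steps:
$R = 4$ ($R = \left(-2\right)^{2} = 4$)
$w{\left(F,a \right)} = - \frac{4 + F}{6 \left(F - a\right)}$ ($w{\left(F,a \right)} = - \frac{\left(\frac{F + 4}{\left(0 - a\right) + F} - 10\right) + 10}{6} = - \frac{\left(\frac{4 + F}{- a + F} - 10\right) + 10}{6} = - \frac{\left(\frac{4 + F}{F - a} - 10\right) + 10}{6} = - \frac{\left(-10 + \frac{4 + F}{F - a}\right) + 10}{6} = - \frac{\frac{1}{F - a} \left(4 + F\right)}{6} = - \frac{4 + F}{6 \left(F - a\right)}$)
$\left(w{\left(27,1 \right)} + E{\left(33,32 \right)}\right)^{2} = \left(\frac{4 + 27}{6 \left(1 - 27\right)} + 30\right)^{2} = \left(\frac{1}{6} \frac{1}{1 - 27} \cdot 31 + 30\right)^{2} = \left(\frac{1}{6} \frac{1}{-26} \cdot 31 + 30\right)^{2} = \left(\frac{1}{6} \left(- \frac{1}{26}\right) 31 + 30\right)^{2} = \left(- \frac{31}{156} + 30\right)^{2} = \left(\frac{4649}{156}\right)^{2} = \frac{21613201}{24336}$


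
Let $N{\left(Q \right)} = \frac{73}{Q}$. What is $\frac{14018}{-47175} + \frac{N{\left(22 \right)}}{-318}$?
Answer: $- \frac{33837901}{110012100} \approx -0.30758$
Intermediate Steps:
$\frac{14018}{-47175} + \frac{N{\left(22 \right)}}{-318} = \frac{14018}{-47175} + \frac{73 \cdot \frac{1}{22}}{-318} = 14018 \left(- \frac{1}{47175}\right) + 73 \cdot \frac{1}{22} \left(- \frac{1}{318}\right) = - \frac{14018}{47175} + \frac{73}{22} \left(- \frac{1}{318}\right) = - \frac{14018}{47175} - \frac{73}{6996} = - \frac{33837901}{110012100}$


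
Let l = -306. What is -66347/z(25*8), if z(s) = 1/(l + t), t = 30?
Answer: 18311772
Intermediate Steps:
z(s) = -1/276 (z(s) = 1/(-306 + 30) = 1/(-276) = -1/276)
-66347/z(25*8) = -66347/(-1/276) = -66347*(-276) = 18311772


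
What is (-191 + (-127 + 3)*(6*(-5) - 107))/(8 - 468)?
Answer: -16797/460 ≈ -36.515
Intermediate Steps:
(-191 + (-127 + 3)*(6*(-5) - 107))/(8 - 468) = (-191 - 124*(-30 - 107))/(-460) = (-191 - 124*(-137))*(-1/460) = (-191 + 16988)*(-1/460) = 16797*(-1/460) = -16797/460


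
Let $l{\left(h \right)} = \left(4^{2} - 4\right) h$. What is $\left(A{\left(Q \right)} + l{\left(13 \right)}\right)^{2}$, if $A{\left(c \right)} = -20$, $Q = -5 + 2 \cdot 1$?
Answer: $18496$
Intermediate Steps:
$Q = -3$ ($Q = -5 + 2 = -3$)
$l{\left(h \right)} = 12 h$ ($l{\left(h \right)} = \left(16 - 4\right) h = 12 h$)
$\left(A{\left(Q \right)} + l{\left(13 \right)}\right)^{2} = \left(-20 + 12 \cdot 13\right)^{2} = \left(-20 + 156\right)^{2} = 136^{2} = 18496$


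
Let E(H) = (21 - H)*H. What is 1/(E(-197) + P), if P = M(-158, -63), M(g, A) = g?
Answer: -1/43104 ≈ -2.3200e-5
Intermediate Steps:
P = -158
E(H) = H*(21 - H)
1/(E(-197) + P) = 1/(-197*(21 - 1*(-197)) - 158) = 1/(-197*(21 + 197) - 158) = 1/(-197*218 - 158) = 1/(-42946 - 158) = 1/(-43104) = -1/43104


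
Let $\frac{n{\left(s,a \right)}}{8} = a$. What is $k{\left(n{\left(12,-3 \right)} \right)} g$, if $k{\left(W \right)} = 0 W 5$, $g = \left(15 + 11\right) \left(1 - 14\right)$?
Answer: $0$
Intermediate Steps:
$n{\left(s,a \right)} = 8 a$
$g = -338$ ($g = 26 \left(-13\right) = -338$)
$k{\left(W \right)} = 0$ ($k{\left(W \right)} = 0 \cdot 5 = 0$)
$k{\left(n{\left(12,-3 \right)} \right)} g = 0 \left(-338\right) = 0$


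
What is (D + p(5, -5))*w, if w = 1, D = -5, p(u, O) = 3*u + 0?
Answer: 10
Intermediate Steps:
p(u, O) = 3*u
(D + p(5, -5))*w = (-5 + 3*5)*1 = (-5 + 15)*1 = 10*1 = 10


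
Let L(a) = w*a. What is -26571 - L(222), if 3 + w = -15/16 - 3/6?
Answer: -204687/8 ≈ -25586.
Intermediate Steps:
w = -71/16 (w = -3 + (-15/16 - 3/6) = -3 + (-15*1/16 - 3*1/6) = -3 + (-15/16 - 1/2) = -3 - 23/16 = -71/16 ≈ -4.4375)
L(a) = -71*a/16
-26571 - L(222) = -26571 - (-71)*222/16 = -26571 - 1*(-7881/8) = -26571 + 7881/8 = -204687/8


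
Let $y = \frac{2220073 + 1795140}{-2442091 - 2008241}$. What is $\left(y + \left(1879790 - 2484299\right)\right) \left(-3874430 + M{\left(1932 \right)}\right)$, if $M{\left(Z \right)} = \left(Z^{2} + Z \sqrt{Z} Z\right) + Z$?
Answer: $\frac{9902599808371123}{117114} - \frac{88085662112857416 \sqrt{483}}{19519} \approx -9.9095 \cdot 10^{13}$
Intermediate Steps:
$y = - \frac{211327}{234228}$ ($y = \frac{4015213}{-4450332} = 4015213 \left(- \frac{1}{4450332}\right) = - \frac{211327}{234228} \approx -0.90223$)
$M{\left(Z \right)} = Z + Z^{2} + Z^{\frac{5}{2}}$ ($M{\left(Z \right)} = \left(Z^{2} + Z^{\frac{3}{2}} Z\right) + Z = \left(Z^{2} + Z^{\frac{5}{2}}\right) + Z = Z + Z^{2} + Z^{\frac{5}{2}}$)
$\left(y + \left(1879790 - 2484299\right)\right) \left(-3874430 + M{\left(1932 \right)}\right) = \left(- \frac{211327}{234228} + \left(1879790 - 2484299\right)\right) \left(-3874430 + \left(1932 + 1932^{2} + 1932^{\frac{5}{2}}\right)\right) = \left(- \frac{211327}{234228} - 604509\right) \left(-3874430 + \left(1932 + 3732624 + 7465248 \sqrt{483}\right)\right) = - \frac{141593145379 \left(-3874430 + \left(3734556 + 7465248 \sqrt{483}\right)\right)}{234228} = - \frac{141593145379 \left(-139874 + 7465248 \sqrt{483}\right)}{234228} = \frac{9902599808371123}{117114} - \frac{88085662112857416 \sqrt{483}}{19519}$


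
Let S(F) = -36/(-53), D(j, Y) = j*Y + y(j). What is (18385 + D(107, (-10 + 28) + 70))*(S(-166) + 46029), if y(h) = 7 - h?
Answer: 67578611673/53 ≈ 1.2751e+9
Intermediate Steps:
D(j, Y) = 7 - j + Y*j (D(j, Y) = j*Y + (7 - j) = Y*j + (7 - j) = 7 - j + Y*j)
S(F) = 36/53 (S(F) = -36*(-1/53) = 36/53)
(18385 + D(107, (-10 + 28) + 70))*(S(-166) + 46029) = (18385 + (7 - 1*107 + ((-10 + 28) + 70)*107))*(36/53 + 46029) = (18385 + (7 - 107 + (18 + 70)*107))*(2439573/53) = (18385 + (7 - 107 + 88*107))*(2439573/53) = (18385 + (7 - 107 + 9416))*(2439573/53) = (18385 + 9316)*(2439573/53) = 27701*(2439573/53) = 67578611673/53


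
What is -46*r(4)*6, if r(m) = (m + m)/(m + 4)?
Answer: -276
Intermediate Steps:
r(m) = 2*m/(4 + m) (r(m) = (2*m)/(4 + m) = 2*m/(4 + m))
-46*r(4)*6 = -92*4/(4 + 4)*6 = -92*4/8*6 = -46*1*6 = -46*6 = -276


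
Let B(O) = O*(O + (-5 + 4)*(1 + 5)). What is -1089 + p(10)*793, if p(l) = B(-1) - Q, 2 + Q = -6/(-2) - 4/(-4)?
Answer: 2876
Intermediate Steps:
Q = 2 (Q = -2 + (-6/(-2) - 4/(-4)) = -2 + (-6*(-1/2) - 4*(-1/4)) = -2 + (3 + 1) = -2 + 4 = 2)
B(O) = O*(-6 + O) (B(O) = O*(O - 1*6) = O*(O - 6) = O*(-6 + O))
p(l) = 5 (p(l) = -(-6 - 1) - 1*2 = -1*(-7) - 2 = 7 - 2 = 5)
-1089 + p(10)*793 = -1089 + 5*793 = -1089 + 3965 = 2876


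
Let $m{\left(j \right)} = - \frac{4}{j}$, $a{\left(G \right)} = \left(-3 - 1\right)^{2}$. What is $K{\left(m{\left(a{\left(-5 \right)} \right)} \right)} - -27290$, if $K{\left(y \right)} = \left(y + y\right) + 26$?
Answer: $\frac{54631}{2} \approx 27316.0$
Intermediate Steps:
$a{\left(G \right)} = 16$ ($a{\left(G \right)} = \left(-4\right)^{2} = 16$)
$K{\left(y \right)} = 26 + 2 y$ ($K{\left(y \right)} = 2 y + 26 = 26 + 2 y$)
$K{\left(m{\left(a{\left(-5 \right)} \right)} \right)} - -27290 = \left(26 + 2 \left(- \frac{4}{16}\right)\right) - -27290 = \left(26 + 2 \left(\left(-4\right) \frac{1}{16}\right)\right) + 27290 = \left(26 + 2 \left(- \frac{1}{4}\right)\right) + 27290 = \left(26 - \frac{1}{2}\right) + 27290 = \frac{51}{2} + 27290 = \frac{54631}{2}$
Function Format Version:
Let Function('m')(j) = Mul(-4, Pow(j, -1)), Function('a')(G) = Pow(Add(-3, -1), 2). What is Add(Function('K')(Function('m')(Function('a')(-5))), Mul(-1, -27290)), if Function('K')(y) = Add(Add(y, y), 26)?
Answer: Rational(54631, 2) ≈ 27316.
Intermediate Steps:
Function('a')(G) = 16 (Function('a')(G) = Pow(-4, 2) = 16)
Function('K')(y) = Add(26, Mul(2, y)) (Function('K')(y) = Add(Mul(2, y), 26) = Add(26, Mul(2, y)))
Add(Function('K')(Function('m')(Function('a')(-5))), Mul(-1, -27290)) = Add(Add(26, Mul(2, Mul(-4, Pow(16, -1)))), Mul(-1, -27290)) = Add(Add(26, Mul(2, Mul(-4, Rational(1, 16)))), 27290) = Add(Add(26, Mul(2, Rational(-1, 4))), 27290) = Add(Add(26, Rational(-1, 2)), 27290) = Add(Rational(51, 2), 27290) = Rational(54631, 2)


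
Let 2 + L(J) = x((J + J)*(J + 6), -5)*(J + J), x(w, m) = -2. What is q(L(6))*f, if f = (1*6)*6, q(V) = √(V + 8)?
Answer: 108*I*√2 ≈ 152.74*I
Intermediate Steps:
L(J) = -2 - 4*J (L(J) = -2 - 2*(J + J) = -2 - 4*J)
q(V) = √(8 + V)
f = 36 (f = 6*6 = 36)
q(L(6))*f = √(8 + (-2 - 4*6))*36 = √(8 + (-2 - 24))*36 = √(8 - 26)*36 = √(-18)*36 = (3*I*√2)*36 = 108*I*√2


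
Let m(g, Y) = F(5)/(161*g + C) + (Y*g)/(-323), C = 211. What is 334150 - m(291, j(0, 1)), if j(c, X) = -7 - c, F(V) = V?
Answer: 5079326970991/15201026 ≈ 3.3414e+5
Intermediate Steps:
m(g, Y) = 5/(211 + 161*g) - Y*g/323 (m(g, Y) = 5/(161*g + 211) + (Y*g)/(-323) = 5/(211 + 161*g) + (Y*g)*(-1/323) = 5/(211 + 161*g) - Y*g/323)
334150 - m(291, j(0, 1)) = 334150 - (1615 - 211*(-7 - 1*0)*291 - 161*(-7 - 1*0)*291²)/(323*(211 + 161*291)) = 334150 - (1615 - 211*(-7 + 0)*291 - 161*(-7 + 0)*84681)/(323*(211 + 46851)) = 334150 - (1615 - 211*(-7)*291 - 161*(-7)*84681)/(323*47062) = 334150 - (1615 + 429807 + 95435487)/(323*47062) = 334150 - 95866909/(323*47062) = 334150 - 1*95866909/15201026 = 334150 - 95866909/15201026 = 5079326970991/15201026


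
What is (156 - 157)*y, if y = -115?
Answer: 115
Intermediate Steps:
(156 - 157)*y = (156 - 157)*(-115) = -1*(-115) = 115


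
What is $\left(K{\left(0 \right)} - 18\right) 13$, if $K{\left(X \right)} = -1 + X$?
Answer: $-247$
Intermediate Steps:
$\left(K{\left(0 \right)} - 18\right) 13 = \left(\left(-1 + 0\right) - 18\right) 13 = \left(-1 - 18\right) 13 = \left(-19\right) 13 = -247$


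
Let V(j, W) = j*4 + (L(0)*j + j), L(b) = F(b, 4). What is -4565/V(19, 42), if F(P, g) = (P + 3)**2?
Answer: -4565/266 ≈ -17.162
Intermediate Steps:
F(P, g) = (3 + P)**2
L(b) = (3 + b)**2
V(j, W) = 14*j (V(j, W) = j*4 + ((3 + 0)**2*j + j) = 4*j + (3**2*j + j) = 4*j + (9*j + j) = 4*j + 10*j = 14*j)
-4565/V(19, 42) = -4565/(14*19) = -4565/266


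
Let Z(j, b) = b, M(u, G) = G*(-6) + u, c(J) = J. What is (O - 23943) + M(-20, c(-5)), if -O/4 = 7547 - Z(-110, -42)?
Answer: -54289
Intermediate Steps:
M(u, G) = u - 6*G (M(u, G) = -6*G + u = u - 6*G)
O = -30356 (O = -4*(7547 - 1*(-42)) = -4*(7547 + 42) = -4*7589 = -30356)
(O - 23943) + M(-20, c(-5)) = (-30356 - 23943) + (-20 - 6*(-5)) = -54299 + (-20 + 30) = -54299 + 10 = -54289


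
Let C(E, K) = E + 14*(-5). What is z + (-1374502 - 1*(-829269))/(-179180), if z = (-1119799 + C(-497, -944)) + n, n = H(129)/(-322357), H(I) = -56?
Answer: -9244583270695557/8251418180 ≈ -1.1204e+6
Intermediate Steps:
C(E, K) = -70 + E (C(E, K) = E - 70 = -70 + E)
n = 8/46051 (n = -56/(-322357) = -56*(-1/322357) = 8/46051 ≈ 0.00017372)
z = -51593974658/46051 (z = (-1119799 + (-70 - 497)) + 8/46051 = (-1119799 - 567) + 8/46051 = -1120366 + 8/46051 = -51593974658/46051 ≈ -1.1204e+6)
z + (-1374502 - 1*(-829269))/(-179180) = -51593974658/46051 + (-1374502 - 1*(-829269))/(-179180) = -51593974658/46051 + (-1374502 + 829269)*(-1/179180) = -51593974658/46051 - 545233*(-1/179180) = -51593974658/46051 + 545233/179180 = -9244583270695557/8251418180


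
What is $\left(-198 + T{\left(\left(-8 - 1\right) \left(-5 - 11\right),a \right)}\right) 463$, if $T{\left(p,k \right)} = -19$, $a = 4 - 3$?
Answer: $-100471$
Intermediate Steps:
$a = 1$ ($a = 4 - 3 = 1$)
$\left(-198 + T{\left(\left(-8 - 1\right) \left(-5 - 11\right),a \right)}\right) 463 = \left(-198 - 19\right) 463 = \left(-217\right) 463 = -100471$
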